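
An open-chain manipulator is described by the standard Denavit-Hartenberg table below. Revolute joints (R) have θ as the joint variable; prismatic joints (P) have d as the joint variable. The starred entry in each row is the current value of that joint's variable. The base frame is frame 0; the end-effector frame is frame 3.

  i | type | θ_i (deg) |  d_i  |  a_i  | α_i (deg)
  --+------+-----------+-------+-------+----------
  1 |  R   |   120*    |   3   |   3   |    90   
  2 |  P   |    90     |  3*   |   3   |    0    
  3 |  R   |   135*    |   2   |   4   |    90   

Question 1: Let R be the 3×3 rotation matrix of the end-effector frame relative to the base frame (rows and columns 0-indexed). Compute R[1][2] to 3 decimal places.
End-effector z-axis (col 2 of R) = (0.3536,-0.6124,0.7071)
R[1][2] = -0.6124

-0.612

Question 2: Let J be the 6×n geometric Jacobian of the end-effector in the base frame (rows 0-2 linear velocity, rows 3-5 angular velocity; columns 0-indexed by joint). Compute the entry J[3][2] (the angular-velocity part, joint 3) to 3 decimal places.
0.866

axis z_2 = (0.8660,0.5000,0.0000); lever o_n−o_2 = (3.1463,-1.4495,-2.8284)
cross product → J_v[:, 2] = (-1.4142,2.4495,-2.8284)
J_ω[:, 2] = z_2
entry J[3][2] = 0.8660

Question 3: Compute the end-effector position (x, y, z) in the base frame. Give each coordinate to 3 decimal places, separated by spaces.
after link 1: o_1 = (-1.5000, 2.5981, 3.0000)
after link 2: o_2 = (1.0981, 4.0981, 6.0000)
after link 3: o_3 = (4.2443, 2.6486, 3.1716)

4.244 2.649 3.172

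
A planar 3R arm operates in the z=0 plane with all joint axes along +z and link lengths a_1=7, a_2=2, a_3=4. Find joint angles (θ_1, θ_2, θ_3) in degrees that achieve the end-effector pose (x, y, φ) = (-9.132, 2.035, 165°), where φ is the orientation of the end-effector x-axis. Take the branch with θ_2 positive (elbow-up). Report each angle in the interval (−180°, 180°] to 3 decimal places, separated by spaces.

158.503 149.987 -143.490

wrist centre = target − a_3·(cos φ, sin φ) = (-5.2683, 0.9997)
cos θ_2 = (28.7544−7²−2²)/(2·7·2) = -0.8659; θ_2 = 149.9873° (elbow-up)
β = atan2(0.9997,-5.2683) = 169.2552°; ψ = atan2(1.0004,5.2682) = 10.7520°
θ_1 = β − ψ = 158.5032°
θ_3 = φ − θ_1 − θ_2 = -143.4905° (wrapped to (-180°,180°])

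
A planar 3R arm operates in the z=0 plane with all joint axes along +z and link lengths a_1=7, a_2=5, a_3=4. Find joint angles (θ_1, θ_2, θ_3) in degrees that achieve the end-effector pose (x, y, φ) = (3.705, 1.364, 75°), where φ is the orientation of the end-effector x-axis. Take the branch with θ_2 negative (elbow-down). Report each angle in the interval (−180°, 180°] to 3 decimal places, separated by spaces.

0.000 -150.004 -134.997

wrist centre = target − a_3·(cos φ, sin φ) = (2.6697, -2.4997)
cos θ_2 = (13.3759−7²−5²)/(2·7·5) = -0.8661; θ_2 = -150.0037° (elbow-down)
β = atan2(-2.4997,2.6697) = -43.1162°; ψ = atan2(-2.4997,2.6697) = -43.1166°
θ_1 = β − ψ = 0.0003°
θ_3 = φ − θ_1 − θ_2 = -134.9966° (wrapped to (-180°,180°])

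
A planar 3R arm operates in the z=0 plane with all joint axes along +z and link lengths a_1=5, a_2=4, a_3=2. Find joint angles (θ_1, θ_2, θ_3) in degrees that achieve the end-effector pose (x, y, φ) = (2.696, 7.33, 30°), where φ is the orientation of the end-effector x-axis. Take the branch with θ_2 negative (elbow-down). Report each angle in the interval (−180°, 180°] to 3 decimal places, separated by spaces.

wrist centre = target − a_3·(cos φ, sin φ) = (0.9639, 6.3300)
cos θ_2 = (40.9981−5²−4²)/(2·5·4) = -0.0000; θ_2 = -90.0027° (elbow-down)
β = atan2(6.3300,0.9639) = 81.3414°; ψ = atan2(-4.0000,4.9998) = -38.6609°
θ_1 = β − ψ = 120.0022°
θ_3 = φ − θ_1 − θ_2 = 0.0005° (wrapped to (-180°,180°])

120.002 -90.003 0.000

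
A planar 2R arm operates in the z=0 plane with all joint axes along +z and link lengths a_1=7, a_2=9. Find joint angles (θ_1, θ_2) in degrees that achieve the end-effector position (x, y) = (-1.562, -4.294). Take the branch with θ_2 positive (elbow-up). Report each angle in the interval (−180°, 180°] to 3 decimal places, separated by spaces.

149.998 150.002

cos θ_2 = (20.8783−7²−9²)/(2·7·9) = -0.8660; θ_2 = 150.0023° (elbow-up)
β = atan2(-4.2940,-1.5620) = -109.9895°; ψ = atan2(4.4997,-0.7944) = 100.0123°
θ_1 = β − ψ = -210.0018°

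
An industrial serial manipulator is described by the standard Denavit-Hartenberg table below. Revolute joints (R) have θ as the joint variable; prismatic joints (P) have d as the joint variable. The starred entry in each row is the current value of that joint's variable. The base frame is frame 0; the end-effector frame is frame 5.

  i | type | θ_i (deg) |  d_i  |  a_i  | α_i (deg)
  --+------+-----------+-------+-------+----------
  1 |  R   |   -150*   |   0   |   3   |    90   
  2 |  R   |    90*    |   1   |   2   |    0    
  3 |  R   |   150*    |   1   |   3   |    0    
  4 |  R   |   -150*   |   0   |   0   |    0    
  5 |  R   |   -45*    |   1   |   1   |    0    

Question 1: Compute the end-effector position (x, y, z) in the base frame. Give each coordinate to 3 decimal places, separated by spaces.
after link 1: o_1 = (-2.5981, -1.5000, 0.0000)
after link 2: o_2 = (-3.0981, -0.6340, 2.0000)
after link 3: o_3 = (-2.2990, 0.9821, -0.5981)
after link 4: o_4 = (-2.2990, 0.9821, -0.5981)
after link 5: o_5 = (-3.4114, 1.4945, 0.1090)

-3.411 1.495 0.109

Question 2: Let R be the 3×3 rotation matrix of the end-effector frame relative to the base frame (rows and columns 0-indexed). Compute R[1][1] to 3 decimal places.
0.354

End-effector y-axis (col 1 of R) = (0.6124,0.3536,0.7071)
R[1][1] = 0.3536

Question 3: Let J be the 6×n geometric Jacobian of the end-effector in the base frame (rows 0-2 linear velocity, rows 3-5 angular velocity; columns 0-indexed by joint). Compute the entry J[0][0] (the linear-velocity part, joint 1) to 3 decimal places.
-1.495

axis z_0 = ẑ; lever o_n−o_0 = (-3.4114,1.4945,0.1090)
cross product → J_v[:, 0] = (-1.4945,-3.4114,0.0000)
J_ω[:, 0] = z_0
entry J[0][0] = -1.4945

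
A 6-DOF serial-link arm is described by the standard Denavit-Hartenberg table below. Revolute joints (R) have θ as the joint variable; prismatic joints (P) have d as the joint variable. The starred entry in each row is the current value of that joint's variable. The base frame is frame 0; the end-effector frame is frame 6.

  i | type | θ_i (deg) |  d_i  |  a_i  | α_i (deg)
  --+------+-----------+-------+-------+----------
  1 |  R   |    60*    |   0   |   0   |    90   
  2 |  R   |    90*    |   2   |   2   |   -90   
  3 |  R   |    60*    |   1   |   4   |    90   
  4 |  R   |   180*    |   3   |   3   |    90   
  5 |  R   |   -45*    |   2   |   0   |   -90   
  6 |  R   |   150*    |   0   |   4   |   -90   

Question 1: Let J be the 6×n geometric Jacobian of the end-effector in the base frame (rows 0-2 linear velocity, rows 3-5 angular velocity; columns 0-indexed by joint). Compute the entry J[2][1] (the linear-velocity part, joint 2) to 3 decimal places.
axis z_1 = (0.8660,-0.5000,0.0000); lever o_n−o_1 = (1.0046,-1.7347,8.4441)
cross product → J_v[:, 1] = (-4.2221,-7.3128,-1.0000)
J_ω[:, 1] = z_1
entry J[2][1] = -1.0000

-1.000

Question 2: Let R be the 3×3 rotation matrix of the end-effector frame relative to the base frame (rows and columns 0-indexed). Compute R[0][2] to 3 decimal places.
End-effector z-axis (col 2 of R) = (-0.5451,-0.6853,0.4830)
R[0][2] = -0.5451

-0.545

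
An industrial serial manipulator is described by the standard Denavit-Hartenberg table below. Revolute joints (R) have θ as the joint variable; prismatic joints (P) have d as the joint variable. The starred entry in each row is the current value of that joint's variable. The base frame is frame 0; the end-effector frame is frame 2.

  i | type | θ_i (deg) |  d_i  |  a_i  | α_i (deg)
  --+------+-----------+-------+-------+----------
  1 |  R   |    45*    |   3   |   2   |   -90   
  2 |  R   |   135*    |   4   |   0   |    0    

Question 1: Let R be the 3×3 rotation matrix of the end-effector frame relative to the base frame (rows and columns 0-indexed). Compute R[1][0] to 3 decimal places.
-0.500

End-effector x-axis (col 0 of R) = (-0.5000,-0.5000,-0.7071)
R[1][0] = -0.5000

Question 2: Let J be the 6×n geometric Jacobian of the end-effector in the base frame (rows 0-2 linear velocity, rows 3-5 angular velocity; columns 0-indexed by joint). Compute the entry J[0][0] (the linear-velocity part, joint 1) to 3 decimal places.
-4.243

axis z_0 = ẑ; lever o_n−o_0 = (-1.4142,4.2426,3.0000)
cross product → J_v[:, 0] = (-4.2426,-1.4142,0.0000)
J_ω[:, 0] = z_0
entry J[0][0] = -4.2426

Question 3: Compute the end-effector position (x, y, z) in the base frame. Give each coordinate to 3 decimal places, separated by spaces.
after link 1: o_1 = (1.4142, 1.4142, 3.0000)
after link 2: o_2 = (-1.4142, 4.2426, 3.0000)

-1.414 4.243 3.000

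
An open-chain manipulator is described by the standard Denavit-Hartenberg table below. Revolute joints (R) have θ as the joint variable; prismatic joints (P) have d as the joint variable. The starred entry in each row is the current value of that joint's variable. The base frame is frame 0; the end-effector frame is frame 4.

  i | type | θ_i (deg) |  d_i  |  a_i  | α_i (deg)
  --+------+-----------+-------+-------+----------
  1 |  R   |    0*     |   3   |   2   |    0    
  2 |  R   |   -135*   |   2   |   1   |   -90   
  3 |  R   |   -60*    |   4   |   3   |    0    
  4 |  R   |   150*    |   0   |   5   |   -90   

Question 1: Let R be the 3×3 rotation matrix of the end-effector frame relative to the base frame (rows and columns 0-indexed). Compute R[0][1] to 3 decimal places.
-0.707

End-effector y-axis (col 1 of R) = (-0.7071,0.7071,-0.0000)
R[0][1] = -0.7071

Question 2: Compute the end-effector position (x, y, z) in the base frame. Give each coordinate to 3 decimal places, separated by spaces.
after link 1: o_1 = (2.0000, 0.0000, 3.0000)
after link 2: o_2 = (1.2929, -0.7071, 5.0000)
after link 3: o_3 = (3.0607, -4.5962, 7.5981)
after link 4: o_4 = (3.0607, -4.5962, 2.5981)

3.061 -4.596 2.598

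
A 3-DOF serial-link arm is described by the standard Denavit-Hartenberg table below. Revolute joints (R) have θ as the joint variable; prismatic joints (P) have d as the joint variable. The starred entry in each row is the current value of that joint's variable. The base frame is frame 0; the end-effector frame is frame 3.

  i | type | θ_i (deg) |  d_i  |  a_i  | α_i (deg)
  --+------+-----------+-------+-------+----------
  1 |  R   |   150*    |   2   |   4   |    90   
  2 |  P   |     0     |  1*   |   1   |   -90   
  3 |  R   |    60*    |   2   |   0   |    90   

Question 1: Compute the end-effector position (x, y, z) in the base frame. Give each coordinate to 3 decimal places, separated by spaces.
after link 1: o_1 = (-3.4641, 2.0000, 2.0000)
after link 2: o_2 = (-3.8301, 3.3660, 2.0000)
after link 3: o_3 = (-3.8301, 3.3660, 4.0000)

-3.830 3.366 4.000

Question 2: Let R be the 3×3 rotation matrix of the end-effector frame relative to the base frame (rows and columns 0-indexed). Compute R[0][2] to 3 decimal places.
End-effector z-axis (col 2 of R) = (-0.5000,0.8660,0.0000)
R[0][2] = -0.5000

-0.500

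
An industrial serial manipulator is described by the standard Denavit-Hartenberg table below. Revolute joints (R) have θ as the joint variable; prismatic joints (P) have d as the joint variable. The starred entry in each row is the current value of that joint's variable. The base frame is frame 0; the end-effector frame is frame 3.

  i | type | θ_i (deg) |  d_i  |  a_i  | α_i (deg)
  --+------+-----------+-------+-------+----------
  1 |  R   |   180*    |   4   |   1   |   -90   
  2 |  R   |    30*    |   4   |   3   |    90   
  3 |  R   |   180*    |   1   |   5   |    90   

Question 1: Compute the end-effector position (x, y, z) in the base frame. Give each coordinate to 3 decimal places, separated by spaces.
after link 1: o_1 = (-1.0000, 0.0000, 4.0000)
after link 2: o_2 = (-3.5981, -4.0000, 2.5000)
after link 3: o_3 = (0.2321, -4.0000, 5.8660)

0.232 -4.000 5.866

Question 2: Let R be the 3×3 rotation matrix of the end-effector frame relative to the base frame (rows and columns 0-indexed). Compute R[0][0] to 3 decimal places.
End-effector x-axis (col 0 of R) = (0.8660,-0.0000,0.5000)
R[0][0] = 0.8660

0.866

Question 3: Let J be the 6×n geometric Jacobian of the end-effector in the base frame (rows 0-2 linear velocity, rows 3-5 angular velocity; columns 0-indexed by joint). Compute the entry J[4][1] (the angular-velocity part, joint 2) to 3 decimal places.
-1.000

axis z_1 = (-0.0000,-1.0000,0.0000); lever o_n−o_1 = (1.2321,-4.0000,1.8660)
cross product → J_v[:, 1] = (-1.8660,0.0000,1.2321)
J_ω[:, 1] = z_1
entry J[4][1] = -1.0000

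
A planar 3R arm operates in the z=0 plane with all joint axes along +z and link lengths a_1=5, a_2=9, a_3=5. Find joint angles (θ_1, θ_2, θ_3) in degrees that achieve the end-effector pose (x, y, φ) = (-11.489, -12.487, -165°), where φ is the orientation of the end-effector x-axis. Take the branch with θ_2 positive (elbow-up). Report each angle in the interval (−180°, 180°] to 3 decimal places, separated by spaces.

wrist centre = target − a_3·(cos φ, sin φ) = (-6.6594, -11.1929)
cos θ_2 = (169.6283−5²−9²)/(2·5·9) = 0.7070; θ_2 = 45.0101° (elbow-up)
β = atan2(-11.1929,-6.6594) = -120.7511°; ψ = atan2(6.3651,11.3628) = 29.2561°
θ_1 = β − ψ = -150.0072°
θ_3 = φ − θ_1 − θ_2 = -60.0029° (wrapped to (-180°,180°])

-150.007 45.010 -60.003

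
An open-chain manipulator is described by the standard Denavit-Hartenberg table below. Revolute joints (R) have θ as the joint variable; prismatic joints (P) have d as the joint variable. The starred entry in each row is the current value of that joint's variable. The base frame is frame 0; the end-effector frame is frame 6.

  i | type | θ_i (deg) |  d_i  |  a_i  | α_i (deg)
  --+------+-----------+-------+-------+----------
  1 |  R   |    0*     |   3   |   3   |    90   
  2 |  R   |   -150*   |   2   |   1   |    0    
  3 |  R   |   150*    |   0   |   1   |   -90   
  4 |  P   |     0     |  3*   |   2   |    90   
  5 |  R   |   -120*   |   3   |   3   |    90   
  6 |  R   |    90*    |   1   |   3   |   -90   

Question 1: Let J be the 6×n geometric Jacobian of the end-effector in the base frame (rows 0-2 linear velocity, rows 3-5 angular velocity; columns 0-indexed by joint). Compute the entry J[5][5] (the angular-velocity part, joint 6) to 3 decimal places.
axis z_5 = (-0.8660,-0.0000,0.5000); lever o_n−o_5 = (-0.8660,-3.0000,0.5000)
cross product → J_v[:, 5] = (1.5000,-0.0000,2.5981)
J_ω[:, 5] = z_5
entry J[5][5] = 0.5000

0.500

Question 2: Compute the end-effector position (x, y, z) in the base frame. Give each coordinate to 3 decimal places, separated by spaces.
2.768 -8.000 3.402

after link 1: o_1 = (3.0000, 0.0000, 3.0000)
after link 2: o_2 = (2.1340, -2.0000, 2.5000)
after link 3: o_3 = (3.1340, -2.0000, 2.5000)
after link 4: o_4 = (5.1340, -2.0000, 5.5000)
after link 5: o_5 = (3.6340, -5.0000, 2.9019)
after link 6: o_6 = (2.7679, -8.0000, 3.4019)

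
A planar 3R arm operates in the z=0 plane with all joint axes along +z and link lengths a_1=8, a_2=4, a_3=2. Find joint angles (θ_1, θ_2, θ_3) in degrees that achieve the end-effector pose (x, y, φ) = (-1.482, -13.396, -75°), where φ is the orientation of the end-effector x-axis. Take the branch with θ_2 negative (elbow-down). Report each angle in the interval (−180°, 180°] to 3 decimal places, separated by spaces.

wrist centre = target − a_3·(cos φ, sin φ) = (-1.9996, -11.4641)
cos θ_2 = (135.4252−8²−4²)/(2·8·4) = 0.8660; θ_2 = -30.0007° (elbow-down)
β = atan2(-11.4641,-1.9996) = -99.8943°; ψ = atan2(-2.0000,11.4641) = -9.8963°
θ_1 = β − ψ = -89.9980°
θ_3 = φ − θ_1 − θ_2 = 44.9987° (wrapped to (-180°,180°])

-89.998 -30.001 44.999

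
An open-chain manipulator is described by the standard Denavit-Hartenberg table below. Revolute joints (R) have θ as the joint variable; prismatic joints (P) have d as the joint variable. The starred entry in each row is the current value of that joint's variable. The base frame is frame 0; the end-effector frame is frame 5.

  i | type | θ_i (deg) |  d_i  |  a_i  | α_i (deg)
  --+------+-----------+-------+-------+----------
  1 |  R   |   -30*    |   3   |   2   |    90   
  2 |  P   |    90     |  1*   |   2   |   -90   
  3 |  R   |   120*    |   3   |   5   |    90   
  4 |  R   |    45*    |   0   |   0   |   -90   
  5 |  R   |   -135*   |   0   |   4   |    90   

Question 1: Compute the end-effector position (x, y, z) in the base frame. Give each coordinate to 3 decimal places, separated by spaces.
after link 1: o_1 = (1.7321, -1.0000, 3.0000)
after link 2: o_2 = (1.2321, -1.8660, 5.0000)
after link 3: o_3 = (0.7990, 3.3840, 2.5000)
after link 4: o_4 = (0.7990, 3.3840, 2.5000)
after link 5: o_5 = (2.3722, 2.1087, 5.9495)

2.372 2.109 5.949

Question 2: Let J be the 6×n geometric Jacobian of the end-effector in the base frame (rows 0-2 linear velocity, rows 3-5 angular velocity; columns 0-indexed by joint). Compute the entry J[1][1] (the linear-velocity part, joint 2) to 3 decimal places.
-0.866

prismatic axis z_1 = (-0.5000,-0.8660,0.0000)
J_v[:, 1] = z_1; J_ω[:, 1] = (0,0,0)
entry J[1][1] = -0.8660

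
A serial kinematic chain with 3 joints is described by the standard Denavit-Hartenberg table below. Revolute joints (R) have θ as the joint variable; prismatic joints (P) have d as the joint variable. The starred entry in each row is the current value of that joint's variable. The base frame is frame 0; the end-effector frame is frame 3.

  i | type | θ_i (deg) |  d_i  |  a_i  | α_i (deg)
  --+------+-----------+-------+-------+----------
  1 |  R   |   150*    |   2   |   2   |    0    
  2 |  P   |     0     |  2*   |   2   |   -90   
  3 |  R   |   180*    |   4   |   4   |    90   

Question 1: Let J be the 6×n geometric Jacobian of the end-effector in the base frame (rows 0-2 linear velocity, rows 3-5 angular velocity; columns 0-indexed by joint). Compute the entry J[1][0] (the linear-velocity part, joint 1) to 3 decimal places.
-2.000

axis z_0 = ẑ; lever o_n−o_0 = (-2.0000,-3.4641,4.0000)
cross product → J_v[:, 0] = (3.4641,-2.0000,0.0000)
J_ω[:, 0] = z_0
entry J[1][0] = -2.0000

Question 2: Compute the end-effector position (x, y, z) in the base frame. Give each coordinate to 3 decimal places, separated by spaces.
-2.000 -3.464 4.000

after link 1: o_1 = (-1.7321, 1.0000, 2.0000)
after link 2: o_2 = (-3.4641, 2.0000, 4.0000)
after link 3: o_3 = (-2.0000, -3.4641, 4.0000)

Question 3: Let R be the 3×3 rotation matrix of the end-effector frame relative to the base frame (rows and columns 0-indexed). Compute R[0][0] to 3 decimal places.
End-effector x-axis (col 0 of R) = (0.8660,-0.5000,-0.0000)
R[0][0] = 0.8660

0.866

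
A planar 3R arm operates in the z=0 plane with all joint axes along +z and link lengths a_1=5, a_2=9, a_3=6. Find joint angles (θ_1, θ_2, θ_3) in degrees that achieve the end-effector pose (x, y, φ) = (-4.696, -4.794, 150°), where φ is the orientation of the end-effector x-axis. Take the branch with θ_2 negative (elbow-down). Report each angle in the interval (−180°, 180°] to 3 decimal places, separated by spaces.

0.004 -120.003 -90.001

wrist centre = target − a_3·(cos φ, sin φ) = (0.5002, -7.7940)
cos θ_2 = (60.9966−5²−9²)/(2·5·9) = -0.5000; θ_2 = -120.0025° (elbow-down)
β = atan2(-7.7940,0.5002) = -86.3283°; ψ = atan2(-7.7940,0.4997) = -86.3319°
θ_1 = β − ψ = 0.0036°
θ_3 = φ − θ_1 − θ_2 = -90.0011° (wrapped to (-180°,180°])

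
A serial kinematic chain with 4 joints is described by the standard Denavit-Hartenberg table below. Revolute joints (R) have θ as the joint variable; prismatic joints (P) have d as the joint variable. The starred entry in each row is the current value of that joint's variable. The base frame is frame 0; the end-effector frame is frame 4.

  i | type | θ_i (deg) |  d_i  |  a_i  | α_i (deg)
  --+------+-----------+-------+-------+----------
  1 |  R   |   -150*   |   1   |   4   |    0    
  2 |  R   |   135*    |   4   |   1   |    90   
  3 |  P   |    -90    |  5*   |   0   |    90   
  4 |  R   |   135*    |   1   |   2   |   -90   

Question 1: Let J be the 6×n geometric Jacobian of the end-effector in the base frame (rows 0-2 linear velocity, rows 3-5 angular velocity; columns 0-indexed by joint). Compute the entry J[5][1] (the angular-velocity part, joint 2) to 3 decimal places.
1.000

axis z_1 = (0.0000,0.0000,1.0000); lever o_n−o_1 = (-1.6601,-6.1957,5.4142)
cross product → J_v[:, 1] = (6.1957,-1.6601,0.0000)
J_ω[:, 1] = z_1
entry J[5][1] = 1.0000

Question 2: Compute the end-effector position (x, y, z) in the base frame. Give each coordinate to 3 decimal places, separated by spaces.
-5.124 -8.196 6.414

after link 1: o_1 = (-3.4641, -2.0000, 1.0000)
after link 2: o_2 = (-2.4982, -2.2588, 5.0000)
after link 3: o_3 = (-3.7923, -7.0884, 5.0000)
after link 4: o_4 = (-5.1242, -8.1957, 6.4142)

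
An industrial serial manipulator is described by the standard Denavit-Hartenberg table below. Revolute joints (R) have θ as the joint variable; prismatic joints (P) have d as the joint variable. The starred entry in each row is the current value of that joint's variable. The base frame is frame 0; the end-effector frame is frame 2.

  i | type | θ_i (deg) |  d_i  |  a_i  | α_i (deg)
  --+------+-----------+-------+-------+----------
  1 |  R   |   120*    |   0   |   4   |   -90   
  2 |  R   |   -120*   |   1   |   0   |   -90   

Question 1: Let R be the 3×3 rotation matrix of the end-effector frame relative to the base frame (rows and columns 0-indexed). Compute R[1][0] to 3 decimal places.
-0.433

End-effector x-axis (col 0 of R) = (0.2500,-0.4330,0.8660)
R[1][0] = -0.4330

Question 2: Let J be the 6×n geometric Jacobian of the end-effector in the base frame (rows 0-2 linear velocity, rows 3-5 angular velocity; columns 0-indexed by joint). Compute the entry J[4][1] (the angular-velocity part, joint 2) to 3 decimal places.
axis z_1 = (-0.8660,-0.5000,0.0000); lever o_n−o_1 = (-0.8660,-0.5000,0.0000)
cross product → J_v[:, 1] = (-0.0000,-0.0000,-0.0000)
J_ω[:, 1] = z_1
entry J[4][1] = -0.5000

-0.500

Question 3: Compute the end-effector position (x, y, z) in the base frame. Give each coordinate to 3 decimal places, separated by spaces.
-2.866 2.964 0.000

after link 1: o_1 = (-2.0000, 3.4641, 0.0000)
after link 2: o_2 = (-2.8660, 2.9641, 0.0000)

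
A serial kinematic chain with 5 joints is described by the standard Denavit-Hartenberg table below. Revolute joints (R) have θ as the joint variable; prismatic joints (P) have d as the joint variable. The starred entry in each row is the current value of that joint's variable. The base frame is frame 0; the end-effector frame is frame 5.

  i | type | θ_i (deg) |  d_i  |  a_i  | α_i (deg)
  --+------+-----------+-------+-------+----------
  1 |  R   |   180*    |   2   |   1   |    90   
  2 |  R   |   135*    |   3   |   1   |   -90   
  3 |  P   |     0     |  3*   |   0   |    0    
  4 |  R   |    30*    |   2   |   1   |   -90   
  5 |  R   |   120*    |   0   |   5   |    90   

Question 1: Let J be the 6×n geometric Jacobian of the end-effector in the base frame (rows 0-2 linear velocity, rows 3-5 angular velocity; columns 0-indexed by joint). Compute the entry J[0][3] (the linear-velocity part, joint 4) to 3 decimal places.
0.530

axis z_3 = (0.7071,0.0000,-0.7071); lever o_n−o_3 = (-2.5662,0.7500,0.7291)
cross product → J_v[:, 3] = (0.5303,1.2990,0.5303)
J_ω[:, 3] = z_3
entry J[0][3] = 0.5303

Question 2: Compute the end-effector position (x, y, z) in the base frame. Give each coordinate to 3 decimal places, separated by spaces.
-0.738 3.750 1.315

after link 1: o_1 = (-1.0000, 0.0000, 2.0000)
after link 2: o_2 = (-0.2929, 3.0000, 2.7071)
after link 3: o_3 = (1.8284, 3.0000, 0.5858)
after link 4: o_4 = (3.8550, 2.5000, -0.2161)
after link 5: o_5 = (-0.7378, 3.7500, 1.3149)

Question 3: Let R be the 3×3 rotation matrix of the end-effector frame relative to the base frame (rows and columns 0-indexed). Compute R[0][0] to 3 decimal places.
-0.919

End-effector x-axis (col 0 of R) = (-0.9186,0.2500,0.3062)
R[0][0] = -0.9186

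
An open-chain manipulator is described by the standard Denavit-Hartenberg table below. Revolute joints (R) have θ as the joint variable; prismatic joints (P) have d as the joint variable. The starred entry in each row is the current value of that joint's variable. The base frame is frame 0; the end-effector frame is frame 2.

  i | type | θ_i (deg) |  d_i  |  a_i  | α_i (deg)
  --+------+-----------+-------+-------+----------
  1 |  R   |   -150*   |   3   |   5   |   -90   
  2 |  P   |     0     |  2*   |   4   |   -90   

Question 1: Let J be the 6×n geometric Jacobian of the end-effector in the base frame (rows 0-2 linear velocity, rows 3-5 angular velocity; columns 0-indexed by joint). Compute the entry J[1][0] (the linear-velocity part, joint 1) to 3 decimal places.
axis z_0 = ẑ; lever o_n−o_0 = (-6.7942,-6.2321,3.0000)
cross product → J_v[:, 0] = (6.2321,-6.7942,0.0000)
J_ω[:, 0] = z_0
entry J[1][0] = -6.7942

-6.794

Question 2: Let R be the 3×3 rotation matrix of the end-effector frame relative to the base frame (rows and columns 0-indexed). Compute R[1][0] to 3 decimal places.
End-effector x-axis (col 0 of R) = (-0.8660,-0.5000,0.0000)
R[1][0] = -0.5000

-0.500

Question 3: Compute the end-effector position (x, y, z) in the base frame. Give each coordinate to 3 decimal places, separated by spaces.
-6.794 -6.232 3.000

after link 1: o_1 = (-4.3301, -2.5000, 3.0000)
after link 2: o_2 = (-6.7942, -6.2321, 3.0000)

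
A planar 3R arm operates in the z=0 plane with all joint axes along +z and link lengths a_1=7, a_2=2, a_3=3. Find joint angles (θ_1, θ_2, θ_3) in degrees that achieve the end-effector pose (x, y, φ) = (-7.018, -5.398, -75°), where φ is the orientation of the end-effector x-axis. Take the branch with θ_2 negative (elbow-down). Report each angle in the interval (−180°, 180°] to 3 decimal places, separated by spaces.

wrist centre = target − a_3·(cos φ, sin φ) = (-7.7945, -2.5002)
cos θ_2 = (67.0047−7²−2²)/(2·7·2) = 0.5002; θ_2 = -59.9890° (elbow-down)
β = atan2(-2.5002,-7.7945) = -162.2154°; ψ = atan2(-1.7319,8.0003) = -12.2145°
θ_1 = β − ψ = -150.0008°
θ_3 = φ − θ_1 − θ_2 = 134.9898° (wrapped to (-180°,180°])

-150.001 -59.989 134.990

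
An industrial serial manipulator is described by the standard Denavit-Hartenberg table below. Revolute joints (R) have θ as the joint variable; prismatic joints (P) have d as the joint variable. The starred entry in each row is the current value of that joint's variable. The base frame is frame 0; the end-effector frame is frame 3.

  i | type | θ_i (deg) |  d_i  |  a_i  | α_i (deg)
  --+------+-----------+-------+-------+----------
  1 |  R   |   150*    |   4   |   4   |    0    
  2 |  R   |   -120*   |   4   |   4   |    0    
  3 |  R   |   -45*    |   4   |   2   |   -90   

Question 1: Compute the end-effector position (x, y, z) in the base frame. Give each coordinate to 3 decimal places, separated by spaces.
1.932 3.482 12.000

after link 1: o_1 = (-3.4641, 2.0000, 4.0000)
after link 2: o_2 = (-0.0000, 4.0000, 8.0000)
after link 3: o_3 = (1.9319, 3.4824, 12.0000)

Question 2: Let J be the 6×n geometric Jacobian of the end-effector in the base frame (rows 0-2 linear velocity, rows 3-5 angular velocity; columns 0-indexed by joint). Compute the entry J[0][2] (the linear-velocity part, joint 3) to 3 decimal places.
0.518

axis z_2 = (0.0000,0.0000,1.0000); lever o_n−o_2 = (1.9319,-0.5176,4.0000)
cross product → J_v[:, 2] = (0.5176,1.9319,-0.0000)
J_ω[:, 2] = z_2
entry J[0][2] = 0.5176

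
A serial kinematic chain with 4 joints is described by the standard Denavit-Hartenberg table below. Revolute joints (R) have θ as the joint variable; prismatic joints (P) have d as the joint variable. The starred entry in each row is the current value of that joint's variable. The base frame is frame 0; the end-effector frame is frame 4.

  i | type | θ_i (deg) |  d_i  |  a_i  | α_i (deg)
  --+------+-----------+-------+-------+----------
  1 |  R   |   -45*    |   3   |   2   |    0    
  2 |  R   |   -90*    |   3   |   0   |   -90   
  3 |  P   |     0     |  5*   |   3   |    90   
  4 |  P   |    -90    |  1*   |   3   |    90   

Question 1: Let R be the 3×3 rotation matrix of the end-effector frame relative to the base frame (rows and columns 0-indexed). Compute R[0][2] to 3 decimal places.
End-effector z-axis (col 2 of R) = (0.7071,0.7071,0.0000)
R[0][2] = 0.7071

0.707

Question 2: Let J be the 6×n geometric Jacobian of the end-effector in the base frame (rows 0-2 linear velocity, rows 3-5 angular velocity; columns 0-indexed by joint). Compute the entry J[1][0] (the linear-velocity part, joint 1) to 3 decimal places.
axis z_0 = ẑ; lever o_n−o_0 = (0.7071,-4.9497,7.0000)
cross product → J_v[:, 0] = (4.9497,0.7071,-0.0000)
J_ω[:, 0] = z_0
entry J[1][0] = 0.7071

0.707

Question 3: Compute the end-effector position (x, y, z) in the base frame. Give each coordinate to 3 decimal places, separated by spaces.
after link 1: o_1 = (1.4142, -1.4142, 3.0000)
after link 2: o_2 = (1.4142, -1.4142, 6.0000)
after link 3: o_3 = (2.8284, -7.0711, 6.0000)
after link 4: o_4 = (0.7071, -4.9497, 7.0000)

0.707 -4.950 7.000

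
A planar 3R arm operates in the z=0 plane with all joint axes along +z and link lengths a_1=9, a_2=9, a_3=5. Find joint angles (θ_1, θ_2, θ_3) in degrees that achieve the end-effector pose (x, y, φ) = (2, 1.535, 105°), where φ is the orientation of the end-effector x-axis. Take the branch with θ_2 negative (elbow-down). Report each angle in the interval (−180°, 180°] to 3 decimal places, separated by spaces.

wrist centre = target − a_3·(cos φ, sin φ) = (3.2941, -3.2946)
cos θ_2 = (21.7056−9²−9²)/(2·9·9) = -0.8660; θ_2 = -149.9988° (elbow-down)
β = atan2(-3.2946,3.2941) = -45.0046°; ψ = atan2(-4.5002,1.2059) = -74.9994°
θ_1 = β − ψ = 29.9947°
θ_3 = φ − θ_1 − θ_2 = -134.9960° (wrapped to (-180°,180°])

29.995 -149.999 -134.996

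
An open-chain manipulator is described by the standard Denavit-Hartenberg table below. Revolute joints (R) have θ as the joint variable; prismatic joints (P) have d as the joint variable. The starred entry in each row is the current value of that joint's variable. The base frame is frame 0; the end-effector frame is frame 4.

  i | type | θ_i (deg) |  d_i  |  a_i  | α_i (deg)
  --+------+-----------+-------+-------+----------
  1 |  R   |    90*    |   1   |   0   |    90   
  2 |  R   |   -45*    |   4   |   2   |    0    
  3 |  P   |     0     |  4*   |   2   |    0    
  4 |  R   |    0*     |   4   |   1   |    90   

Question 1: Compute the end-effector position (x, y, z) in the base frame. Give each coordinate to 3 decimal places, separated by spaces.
12.000 3.536 -2.536

after link 1: o_1 = (0.0000, 0.0000, 1.0000)
after link 2: o_2 = (4.0000, 1.4142, -0.4142)
after link 3: o_3 = (8.0000, 2.8284, -1.8284)
after link 4: o_4 = (12.0000, 3.5355, -2.5355)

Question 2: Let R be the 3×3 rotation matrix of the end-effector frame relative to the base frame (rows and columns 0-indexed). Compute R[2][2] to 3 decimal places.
-0.707

End-effector z-axis (col 2 of R) = (0.0000,-0.7071,-0.7071)
R[2][2] = -0.7071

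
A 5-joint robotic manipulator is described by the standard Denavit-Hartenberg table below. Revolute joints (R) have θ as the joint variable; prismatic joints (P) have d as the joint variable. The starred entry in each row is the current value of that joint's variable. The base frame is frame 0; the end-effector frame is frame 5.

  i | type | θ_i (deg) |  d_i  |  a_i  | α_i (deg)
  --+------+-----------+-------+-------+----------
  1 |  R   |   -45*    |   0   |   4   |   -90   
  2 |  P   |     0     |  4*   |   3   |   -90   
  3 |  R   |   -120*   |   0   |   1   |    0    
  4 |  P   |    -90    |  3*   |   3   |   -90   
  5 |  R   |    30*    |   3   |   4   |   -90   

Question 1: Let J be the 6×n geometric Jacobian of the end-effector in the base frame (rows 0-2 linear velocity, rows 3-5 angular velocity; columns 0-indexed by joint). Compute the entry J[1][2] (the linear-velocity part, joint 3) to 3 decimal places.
5.209

axis z_2 = (0.0000,0.0000,-1.0000); lever o_n−o_2 = (-5.2086,5.5367,-1.0000)
cross product → J_v[:, 2] = (5.5367,5.2086,0.0000)
J_ω[:, 2] = z_2
entry J[1][2] = 5.2086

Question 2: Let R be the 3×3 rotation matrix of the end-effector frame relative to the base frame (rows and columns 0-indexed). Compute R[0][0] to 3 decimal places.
End-effector x-axis (col 0 of R) = (-0.8365,0.2241,0.5000)
R[0][0] = -0.8365

-0.837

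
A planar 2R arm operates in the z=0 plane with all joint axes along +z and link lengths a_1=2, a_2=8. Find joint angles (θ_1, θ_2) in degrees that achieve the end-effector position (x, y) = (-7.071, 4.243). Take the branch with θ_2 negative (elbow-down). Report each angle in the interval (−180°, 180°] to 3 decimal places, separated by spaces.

cos θ_2 = (68.0021−2²−8²)/(2·2·8) = 0.0001; θ_2 = -89.9963° (elbow-down)
β = atan2(4.2430,-7.0710) = 149.0339°; ψ = atan2(-8.0000,2.0005) = -75.9602°
θ_1 = β − ψ = 224.9941°

-135.006 -89.996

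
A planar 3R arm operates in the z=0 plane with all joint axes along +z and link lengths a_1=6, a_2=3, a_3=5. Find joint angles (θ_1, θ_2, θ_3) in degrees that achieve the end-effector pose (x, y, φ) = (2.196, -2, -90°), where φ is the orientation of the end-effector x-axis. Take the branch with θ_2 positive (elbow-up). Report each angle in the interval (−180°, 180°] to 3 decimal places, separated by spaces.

30.003 150.002 89.995

wrist centre = target − a_3·(cos φ, sin φ) = (2.1960, 3.0000)
cos θ_2 = (13.8224−6²−3²)/(2·6·3) = -0.8660; θ_2 = 150.0021° (elbow-up)
β = atan2(3.0000,2.1960) = 53.7959°; ψ = atan2(1.4999,3.4019) = 23.7930°
θ_1 = β − ψ = 30.0029°
θ_3 = φ − θ_1 − θ_2 = 89.9950° (wrapped to (-180°,180°])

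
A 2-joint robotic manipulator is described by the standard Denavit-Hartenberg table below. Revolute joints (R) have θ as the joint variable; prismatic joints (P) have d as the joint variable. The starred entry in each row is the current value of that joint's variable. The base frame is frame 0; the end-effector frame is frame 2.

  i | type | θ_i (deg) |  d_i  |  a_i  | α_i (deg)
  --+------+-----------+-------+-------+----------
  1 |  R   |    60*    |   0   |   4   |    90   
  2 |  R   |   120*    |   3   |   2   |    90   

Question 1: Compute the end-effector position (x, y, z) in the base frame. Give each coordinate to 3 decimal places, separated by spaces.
4.098 1.098 1.732

after link 1: o_1 = (2.0000, 3.4641, 0.0000)
after link 2: o_2 = (4.0981, 1.0981, 1.7321)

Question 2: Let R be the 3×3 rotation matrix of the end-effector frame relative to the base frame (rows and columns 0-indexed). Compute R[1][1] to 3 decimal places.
End-effector y-axis (col 1 of R) = (0.8660,-0.5000,0.0000)
R[1][1] = -0.5000

-0.500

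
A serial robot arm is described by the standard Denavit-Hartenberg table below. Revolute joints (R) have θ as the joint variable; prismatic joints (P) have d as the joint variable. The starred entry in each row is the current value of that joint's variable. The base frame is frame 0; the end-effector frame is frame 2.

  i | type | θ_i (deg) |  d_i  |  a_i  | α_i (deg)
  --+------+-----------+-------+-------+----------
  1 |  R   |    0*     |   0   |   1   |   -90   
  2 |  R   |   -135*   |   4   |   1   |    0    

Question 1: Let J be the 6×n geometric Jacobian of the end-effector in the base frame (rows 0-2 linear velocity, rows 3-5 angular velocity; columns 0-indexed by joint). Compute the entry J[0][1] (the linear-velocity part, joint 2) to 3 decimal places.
0.707

axis z_1 = (0.0000,1.0000,0.0000); lever o_n−o_1 = (-0.7071,4.0000,0.7071)
cross product → J_v[:, 1] = (0.7071,-0.0000,0.7071)
J_ω[:, 1] = z_1
entry J[0][1] = 0.7071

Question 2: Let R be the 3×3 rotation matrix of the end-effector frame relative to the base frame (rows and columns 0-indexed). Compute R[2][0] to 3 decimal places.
0.707

End-effector x-axis (col 0 of R) = (-0.7071,-0.0000,0.7071)
R[2][0] = 0.7071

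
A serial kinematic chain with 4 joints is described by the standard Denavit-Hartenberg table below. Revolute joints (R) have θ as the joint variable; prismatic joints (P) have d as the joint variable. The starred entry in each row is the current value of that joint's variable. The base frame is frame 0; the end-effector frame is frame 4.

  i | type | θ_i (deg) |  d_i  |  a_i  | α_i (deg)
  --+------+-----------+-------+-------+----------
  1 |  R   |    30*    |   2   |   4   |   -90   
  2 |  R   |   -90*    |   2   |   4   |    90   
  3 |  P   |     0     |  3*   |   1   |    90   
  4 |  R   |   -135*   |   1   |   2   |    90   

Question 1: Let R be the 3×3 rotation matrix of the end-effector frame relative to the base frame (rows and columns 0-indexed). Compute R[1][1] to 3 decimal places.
-0.866

End-effector y-axis (col 1 of R) = (0.5000,-0.8660,-0.0000)
R[1][1] = -0.8660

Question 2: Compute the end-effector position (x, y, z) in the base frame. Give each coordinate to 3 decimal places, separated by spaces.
after link 1: o_1 = (3.4641, 2.0000, 2.0000)
after link 2: o_2 = (2.4641, 3.7321, 6.0000)
after link 3: o_3 = (-0.1340, 2.2321, 7.0000)
after link 4: o_4 = (1.5908, 2.0731, 5.5858)

1.591 2.073 5.586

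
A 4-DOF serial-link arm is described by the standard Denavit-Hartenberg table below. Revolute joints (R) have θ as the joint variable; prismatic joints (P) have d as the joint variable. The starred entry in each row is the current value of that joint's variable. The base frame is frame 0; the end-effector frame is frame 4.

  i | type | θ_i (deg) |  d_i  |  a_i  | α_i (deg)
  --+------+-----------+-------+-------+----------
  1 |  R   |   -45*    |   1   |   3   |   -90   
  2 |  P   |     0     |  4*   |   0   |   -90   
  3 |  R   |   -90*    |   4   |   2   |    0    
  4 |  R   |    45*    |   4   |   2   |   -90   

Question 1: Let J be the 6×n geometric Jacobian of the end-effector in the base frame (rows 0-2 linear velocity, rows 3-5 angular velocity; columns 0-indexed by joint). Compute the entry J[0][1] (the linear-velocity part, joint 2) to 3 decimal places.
0.707

prismatic axis z_1 = (0.7071,0.7071,0.0000)
J_v[:, 1] = z_1; J_ω[:, 1] = (0,0,0)
entry J[0][1] = 0.7071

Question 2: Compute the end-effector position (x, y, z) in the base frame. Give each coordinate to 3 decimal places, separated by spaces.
after link 1: o_1 = (2.1213, -2.1213, 1.0000)
after link 2: o_2 = (4.9497, 0.7071, 1.0000)
after link 3: o_3 = (6.3640, 2.1213, -3.0000)
after link 4: o_4 = (8.3640, 2.1213, -7.0000)

8.364 2.121 -7.000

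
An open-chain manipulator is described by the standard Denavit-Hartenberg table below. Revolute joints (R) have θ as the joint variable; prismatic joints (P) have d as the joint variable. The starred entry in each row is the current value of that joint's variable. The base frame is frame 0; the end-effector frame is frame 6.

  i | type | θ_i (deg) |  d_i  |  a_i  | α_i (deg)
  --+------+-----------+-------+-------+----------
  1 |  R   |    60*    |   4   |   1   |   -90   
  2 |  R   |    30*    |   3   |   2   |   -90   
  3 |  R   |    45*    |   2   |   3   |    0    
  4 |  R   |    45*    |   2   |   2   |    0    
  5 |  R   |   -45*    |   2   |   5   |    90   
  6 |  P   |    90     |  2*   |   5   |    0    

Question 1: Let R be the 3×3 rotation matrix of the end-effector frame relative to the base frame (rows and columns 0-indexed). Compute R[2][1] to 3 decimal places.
End-effector y-axis (col 1 of R) = (-0.9186,-0.1768,0.3536)
R[2][1] = 0.3536

0.354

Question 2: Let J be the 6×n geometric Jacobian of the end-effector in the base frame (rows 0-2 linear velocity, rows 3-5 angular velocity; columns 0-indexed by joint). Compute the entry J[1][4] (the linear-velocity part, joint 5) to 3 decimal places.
axis z_4 = (-0.2500,-0.4330,-0.8660); lever o_n−o_4 = (2.2304,-0.3794,-8.5371)
cross product → J_v[:, 4] = (3.3680,-4.0659,1.0607)
J_ω[:, 4] = z_4
entry J[1][4] = -4.0659

-4.066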